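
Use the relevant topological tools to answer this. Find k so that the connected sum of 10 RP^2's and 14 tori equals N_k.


Since a >= 1, the sum is non-orientable; each T^2 can be replaced by RP^2 # RP^2 (since T^2#RP^2 = 3RP^2).
Total crosscaps k = 10 + 2*14 = 38.
Check via chi: chi = 10*1 + 14*0 - (10+14-1)*2 = -36 = 2 - k = -36. Consistent.

38


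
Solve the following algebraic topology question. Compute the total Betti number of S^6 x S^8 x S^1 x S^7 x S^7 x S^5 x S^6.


Total Betti number is multiplicative under products.
Each S^d (d>=1) has total Betti number 2.
There are 7 sphere factors.
Total = 2^7 = 128

128


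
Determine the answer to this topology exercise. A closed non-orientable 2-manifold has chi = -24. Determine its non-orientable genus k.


chi = 2 - k for closed non-orientable surfaces with k crosscaps.
-24 = 2 - k
k = 2 - (-24) = 26

26


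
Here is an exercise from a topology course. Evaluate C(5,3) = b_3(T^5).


By the Kunneth formula, b_k(T^n) = C(n,k).
b_3(T^5) = C(5,3).
C(5,3) = 5!/(3!*2!) = 10

10


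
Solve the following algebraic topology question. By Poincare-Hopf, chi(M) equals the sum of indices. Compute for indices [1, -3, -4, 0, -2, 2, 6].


Poincare-Hopf: chi(M) = sum of indices of zeros.
chi = (1) + (-3) + (-4) + (0) + (-2) + (2) + (6) = 0

0


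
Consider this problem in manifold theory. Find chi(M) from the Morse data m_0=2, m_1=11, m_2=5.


Morse theory: chi(M) = sum_k (-1)^k m_k where m_k = #(index-k critical points).
= (2) + (-11) + (5) = -4

-4


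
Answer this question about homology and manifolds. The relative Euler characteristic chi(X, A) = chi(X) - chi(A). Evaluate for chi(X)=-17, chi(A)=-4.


Relative Euler characteristic: chi(X, A) = chi(X) - chi(A).
= -17 - (-4) = -13

-13


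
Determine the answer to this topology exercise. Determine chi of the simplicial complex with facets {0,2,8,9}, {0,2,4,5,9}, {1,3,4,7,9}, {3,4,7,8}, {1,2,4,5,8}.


Enumerate all faces; f-vector: f_0=9, f_1=29, f_2=35, f_3=17, f_4=3.
chi = sum (-1)^k f_k = 1

1


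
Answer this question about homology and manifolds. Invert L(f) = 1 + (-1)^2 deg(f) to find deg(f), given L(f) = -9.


L(f) = 1 + (-1)^2 deg(f) on S^2.
-9 = 1 + (-1)^2 * deg(f)
(-1)^2 * deg(f) = -10
deg(f) = -10

-10


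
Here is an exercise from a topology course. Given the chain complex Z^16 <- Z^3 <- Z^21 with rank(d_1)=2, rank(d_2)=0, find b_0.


rank H_k = rank(ker d_k) - rank(im d_{k+1}).
rank(ker d_0) = rank(C_0) - rank(d_0) = 16 - 0 = 16.
rank(im d_{0+1}) = 2.
rank H_0 = 16 - 2 = 14

14


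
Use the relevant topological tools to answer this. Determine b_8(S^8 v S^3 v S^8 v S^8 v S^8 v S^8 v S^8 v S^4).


For a wedge of spheres, H_k (k>0) is free on one generator per sphere of dimension k.
Spheres of dimension 8: count = 6.
b_8 = 6

6


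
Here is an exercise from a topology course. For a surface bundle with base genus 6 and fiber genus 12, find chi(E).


For a fiber bundle F -> E -> B (with CW structure): chi(E) = chi(B) * chi(F).
chi(Sigma_6) = -10, chi(Sigma_12) = -22.
chi(E) = (-10) * (-22) = 220

220


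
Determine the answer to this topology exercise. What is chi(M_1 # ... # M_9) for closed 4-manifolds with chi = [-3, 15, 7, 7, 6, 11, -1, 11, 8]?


For n-manifolds: chi(A#B) = chi(A) + chi(B) - chi(S^4).
chi(S^4) = 1 + (-1)^4 = 2.
chi(#) = (sum chi_i) - (9-1)*chi(S^4) = 61 - 8*2 = 45

45


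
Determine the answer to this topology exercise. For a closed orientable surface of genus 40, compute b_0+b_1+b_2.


For Sigma_40: b_0 = 1, b_1 = 2g = 80, b_2 = 1.
Total = 1 + 80 + 1 = 82

82


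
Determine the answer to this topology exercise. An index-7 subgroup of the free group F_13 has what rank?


Nielsen-Schreier: an index-n subgroup of F_r is free of rank 1 + n(r-1).
Equivalently: chi(cover) = n*chi(base); chi(vee_r S^1) = 1 - 13 = -12.
chi(E) = 7*(-12) = -84; rank = 1 - chi(E) = 1 - (-84) = 85.
rank = 1 + 7*(13-1) = 1 + 84 = 85

85


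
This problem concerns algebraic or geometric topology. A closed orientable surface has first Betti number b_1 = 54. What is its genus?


For a closed orientable surface: b_1 = 2g.
54 = 2g
g = 54 / 2 = 27

27


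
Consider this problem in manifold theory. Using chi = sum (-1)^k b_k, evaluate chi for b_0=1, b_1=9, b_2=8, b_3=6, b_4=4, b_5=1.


chi = sum_k (-1)^k b_k.
= (1) + (-9) + (8) + (-6) + (4) + (-1)
= -3

-3


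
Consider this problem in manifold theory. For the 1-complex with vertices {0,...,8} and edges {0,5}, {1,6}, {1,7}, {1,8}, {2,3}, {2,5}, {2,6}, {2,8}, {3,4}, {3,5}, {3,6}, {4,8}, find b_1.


b_1 = E - V + (number of components).
E = 12, V = 9, components = 1.
b_1 = 12 - 9 + 1 = 4

4


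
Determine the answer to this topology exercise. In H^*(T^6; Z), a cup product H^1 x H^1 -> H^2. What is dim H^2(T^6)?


Cup product: H^p x H^q -> H^{p+q}; here p+q = 1+1 = 2.
rank H^k(T^n) = C(n,k).
C(6,2) = 15

15


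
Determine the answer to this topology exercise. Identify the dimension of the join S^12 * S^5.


Join of spheres: S^m * S^n = S^{m+n+1}.
dim = 12 + 5 + 1 = 18

18


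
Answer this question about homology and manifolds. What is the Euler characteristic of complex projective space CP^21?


CP^21 has one cell in each even dimension 0, 2, ..., 2*21 (21+1 cells total).
All cells are even-dimensional, so chi = number of cells.
chi = 21 + 1 = 22

22


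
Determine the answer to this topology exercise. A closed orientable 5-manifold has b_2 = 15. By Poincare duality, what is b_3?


Poincare duality for closed orientable n-manifolds: b_k = b_{n-k}.
Here n = 5, so b_3 = b_2 = 15

15


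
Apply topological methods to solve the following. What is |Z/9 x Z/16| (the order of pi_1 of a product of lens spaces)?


pi_1(X x Y) = pi_1(X) x pi_1(Y).
pi_1(L(9,1)) = Z/9, pi_1(L(16,1)) = Z/16.
|Z/9 x Z/16| = 9 * 16 = 144

144


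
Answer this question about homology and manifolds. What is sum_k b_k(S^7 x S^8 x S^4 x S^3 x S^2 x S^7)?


Total Betti number is multiplicative under products.
Each S^d (d>=1) has total Betti number 2.
There are 6 sphere factors.
Total = 2^6 = 64

64


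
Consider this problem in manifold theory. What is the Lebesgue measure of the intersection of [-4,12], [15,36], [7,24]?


Intersection = [max(a_i), min(b_i)] = [15, 12].
Since 15 > 12, the intersection is empty.
Length = 0

0


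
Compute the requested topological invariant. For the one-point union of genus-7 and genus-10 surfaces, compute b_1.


For a wedge: H_1(A v B) = H_1(A) + H_1(B).
b_1(Sigma_7) = 14, b_1(Sigma_10) = 20.
b_1 = 14 + 20 = 34

34


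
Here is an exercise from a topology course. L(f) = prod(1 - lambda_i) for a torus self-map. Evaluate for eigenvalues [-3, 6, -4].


For a torus self-map: L(f) = det(I - A) where A acts on H_1.
L(f) = (1--3) * (1-6) * (1--4) = 4 * -5 * 5 = -100

-100


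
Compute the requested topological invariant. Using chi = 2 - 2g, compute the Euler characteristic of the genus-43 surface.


For a closed orientable surface of genus g: chi = 2 - 2g.
Here g = 43.
chi = 2 - 2*43 = 2 - 86 = -84

-84


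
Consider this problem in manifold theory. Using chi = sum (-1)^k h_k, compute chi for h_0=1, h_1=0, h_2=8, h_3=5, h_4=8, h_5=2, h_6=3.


Handles of index k contribute (-1)^k to chi (same as CW cells).
chi = (1) + (0) + (8) + (-5) + (8) + (-2) + (3) = 13

13


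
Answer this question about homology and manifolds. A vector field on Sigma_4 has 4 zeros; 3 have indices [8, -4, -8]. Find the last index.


Poincare-Hopf: sum of indices = chi(M).
chi(Sigma_4) = 2 - 2*4 = -6.
Sum of known indices = -4.
x = chi - (sum known) = -6 - (-4) = -2

-2


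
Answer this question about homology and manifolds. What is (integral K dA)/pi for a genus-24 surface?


Gauss-Bonnet: integral K dA = 2*pi*chi(M).
chi(Sigma_24) = 2 - 2*24 = -46.
(integral K dA)/pi = 2*chi = 2*(-46) = -92

-92


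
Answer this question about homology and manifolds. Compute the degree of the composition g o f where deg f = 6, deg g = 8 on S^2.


Degree is multiplicative under composition: deg(g o f) = deg(g) * deg(f).
= 8 * 6 = 48

48


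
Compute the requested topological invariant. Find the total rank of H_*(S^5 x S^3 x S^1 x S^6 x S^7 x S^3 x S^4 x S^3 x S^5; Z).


Total Betti number is multiplicative under products.
Each S^d (d>=1) has total Betti number 2.
There are 9 sphere factors.
Total = 2^9 = 512

512


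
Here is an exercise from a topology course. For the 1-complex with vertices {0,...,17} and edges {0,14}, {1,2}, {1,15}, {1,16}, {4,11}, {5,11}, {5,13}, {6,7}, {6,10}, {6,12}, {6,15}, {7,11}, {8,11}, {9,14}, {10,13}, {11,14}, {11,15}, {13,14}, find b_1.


b_1 = E - V + (number of components).
E = 18, V = 18, components = 3.
b_1 = 18 - 18 + 3 = 3

3


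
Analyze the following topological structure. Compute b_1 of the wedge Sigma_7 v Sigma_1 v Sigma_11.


For a wedge X v Y: reduced H_k(X v Y) = H_k(X) + H_k(Y).
Each Sigma_g contributes b_1 = 2g.
b_1 = 14 + 2 + 22 = 38

38


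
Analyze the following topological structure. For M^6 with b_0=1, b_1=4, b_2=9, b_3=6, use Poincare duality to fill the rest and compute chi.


By Poincare duality b_k = b_{6-k}, so full Betti numbers: b_0=1, b_1=4, b_2=9, b_3=6, b_4=9, b_5=4, b_6=1.
chi = sum (-1)^k b_k = 6

6


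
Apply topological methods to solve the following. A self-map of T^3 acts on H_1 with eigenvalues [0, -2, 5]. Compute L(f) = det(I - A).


For a torus self-map: L(f) = det(I - A) where A acts on H_1.
L(f) = (1-0) * (1--2) * (1-5) = 1 * 3 * -4 = -12

-12


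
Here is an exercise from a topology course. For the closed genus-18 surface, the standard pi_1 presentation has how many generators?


Standard presentation: pi_1(Sigma_g) = <a_1,b_1,...,a_g,b_g | [a_1,b_1]...[a_g,b_g] = 1>.
Number of generators = 2g = 2*18 = 36

36


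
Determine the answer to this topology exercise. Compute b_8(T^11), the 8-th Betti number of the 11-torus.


By the Kunneth formula, b_k(T^n) = C(n,k).
b_8(T^11) = C(11,8).
C(11,8) = 11!/(8!*3!) = 165

165


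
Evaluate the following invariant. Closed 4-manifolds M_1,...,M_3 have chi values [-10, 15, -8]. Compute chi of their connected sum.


For n-manifolds: chi(A#B) = chi(A) + chi(B) - chi(S^4).
chi(S^4) = 1 + (-1)^4 = 2.
chi(#) = (sum chi_i) - (3-1)*chi(S^4) = -3 - 2*2 = -7

-7


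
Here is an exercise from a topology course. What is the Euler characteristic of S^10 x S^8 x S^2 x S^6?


chi is multiplicative: chi(X x Y) = chi(X) chi(Y).
Each even-dim sphere has chi = 2. There are 4 factors.
chi = 2^4 = 16

16


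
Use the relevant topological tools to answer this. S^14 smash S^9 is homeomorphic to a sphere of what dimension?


S^m ^ S^n = S^{m+n}.
k = 14 + 9 = 23

23


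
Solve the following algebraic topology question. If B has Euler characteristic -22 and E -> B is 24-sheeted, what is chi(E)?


For a finite covering: chi(E) = (number of sheets) * chi(B).
chi(E) = 24 * (-22) = -528

-528


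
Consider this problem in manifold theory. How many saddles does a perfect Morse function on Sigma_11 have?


A perfect Morse function has m_k = b_k.
For Sigma_11: b_0=1, b_1=2g=22, b_2=1.
Saddles m_1 = 2g = 22

22


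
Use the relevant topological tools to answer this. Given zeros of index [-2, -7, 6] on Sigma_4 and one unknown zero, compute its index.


Poincare-Hopf: sum of indices = chi(M).
chi(Sigma_4) = 2 - 2*4 = -6.
Sum of known indices = -3.
x = chi - (sum known) = -6 - (-3) = -3

-3


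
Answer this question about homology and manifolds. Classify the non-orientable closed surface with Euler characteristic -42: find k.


chi = 2 - k for closed non-orientable surfaces with k crosscaps.
-42 = 2 - k
k = 2 - (-42) = 44

44


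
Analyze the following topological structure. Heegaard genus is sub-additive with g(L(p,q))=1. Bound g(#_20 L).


Heegaard genus satisfies g(A#B) <= g(A) + g(B).
Each lens space has g = 1.
Upper bound: 20 * 1 = 20

20


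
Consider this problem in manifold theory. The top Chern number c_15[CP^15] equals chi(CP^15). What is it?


For any closed oriented manifold, <e(TM),[M]> = chi(M).
chi(CP^15) = 15+1 = 16

16


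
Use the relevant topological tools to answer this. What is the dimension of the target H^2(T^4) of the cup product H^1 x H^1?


Cup product: H^p x H^q -> H^{p+q}; here p+q = 1+1 = 2.
rank H^k(T^n) = C(n,k).
C(4,2) = 6

6


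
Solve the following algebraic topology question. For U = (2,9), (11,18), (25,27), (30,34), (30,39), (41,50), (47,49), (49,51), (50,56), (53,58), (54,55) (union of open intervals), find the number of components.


Sort and merge overlapping open intervals.
Merged: (2,9), (11,18), (25,27), (30,39), (41,58).
Number of components = 5

5


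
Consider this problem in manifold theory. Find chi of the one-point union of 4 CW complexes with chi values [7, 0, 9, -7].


chi(A v B) = chi(A) + chi(B) - 1 (one point identified).
For 4 spaces: chi = (sum chi_i) - (4 - 1).
sum = 9; chi = 9 - 3 = 6

6


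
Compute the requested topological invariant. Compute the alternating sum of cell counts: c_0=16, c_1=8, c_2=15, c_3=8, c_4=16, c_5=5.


chi = sum_k (-1)^k c_k.
= (-1)^0*16 + (-1)^1*8 + (-1)^2*15 + (-1)^3*8 + (-1)^4*16 + (-1)^5*5
= (16) + (-8) + (15) + (-8) + (16) + (-5)
= 26

26


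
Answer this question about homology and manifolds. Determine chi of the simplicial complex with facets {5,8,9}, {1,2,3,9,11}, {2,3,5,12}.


Enumerate all faces; f-vector: f_0=8, f_1=18, f_2=15, f_3=6, f_4=1.
chi = sum (-1)^k f_k = 0

0


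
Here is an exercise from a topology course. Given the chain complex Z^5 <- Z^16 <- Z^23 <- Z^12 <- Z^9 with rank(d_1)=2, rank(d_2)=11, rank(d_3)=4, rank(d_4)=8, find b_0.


rank H_k = rank(ker d_k) - rank(im d_{k+1}).
rank(ker d_0) = rank(C_0) - rank(d_0) = 5 - 0 = 5.
rank(im d_{0+1}) = 2.
rank H_0 = 5 - 2 = 3

3


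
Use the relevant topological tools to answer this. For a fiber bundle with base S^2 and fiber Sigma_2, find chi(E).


chi(S^2) = 2 (n even), chi(Sigma_2) = 2 - 2*2 = -2.
chi(E) = 2 * (-2) = -4

-4


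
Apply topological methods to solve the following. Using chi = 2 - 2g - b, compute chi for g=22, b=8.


For a compact orientable surface with genus g and b boundary components: chi = 2 - 2g - b.
chi = 2 - 2*22 - 8 = 2 - 44 - 8 = -50

-50


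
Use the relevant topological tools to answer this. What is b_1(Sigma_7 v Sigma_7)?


For a wedge: H_1(A v B) = H_1(A) + H_1(B).
b_1(Sigma_7) = 14, b_1(Sigma_7) = 14.
b_1 = 14 + 14 = 28

28


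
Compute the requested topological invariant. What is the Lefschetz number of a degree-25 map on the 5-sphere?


On S^5: L(f) = tr(f_0*) + (-1)^5 tr(f_5*) = 1 + (-1)^5 * deg(f).
L(f) = 1 + (-1)^5 * 25 = 1 + -25 = -24

-24


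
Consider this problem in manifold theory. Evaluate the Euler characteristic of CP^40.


CP^40 has one cell in each even dimension 0, 2, ..., 2*40 (40+1 cells total).
All cells are even-dimensional, so chi = number of cells.
chi = 40 + 1 = 41

41


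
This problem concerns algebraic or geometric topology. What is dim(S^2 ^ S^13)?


S^m ^ S^n = S^{m+n}.
k = 2 + 13 = 15

15


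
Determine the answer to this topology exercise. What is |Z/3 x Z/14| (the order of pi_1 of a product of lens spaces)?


pi_1(X x Y) = pi_1(X) x pi_1(Y).
pi_1(L(3,1)) = Z/3, pi_1(L(14,1)) = Z/14.
|Z/3 x Z/14| = 3 * 14 = 42

42


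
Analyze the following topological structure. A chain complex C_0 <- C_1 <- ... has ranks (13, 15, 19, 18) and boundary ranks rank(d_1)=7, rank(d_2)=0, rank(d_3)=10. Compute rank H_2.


rank H_k = rank(ker d_k) - rank(im d_{k+1}).
rank(ker d_2) = rank(C_2) - rank(d_2) = 19 - 0 = 19.
rank(im d_{2+1}) = 10.
rank H_2 = 19 - 10 = 9

9


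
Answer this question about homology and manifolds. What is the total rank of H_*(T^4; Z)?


b_k(T^4) = C(4,k), so the sum over k is sum_k C(4,k) = 2^4.
Total = 2^4 = 16

16


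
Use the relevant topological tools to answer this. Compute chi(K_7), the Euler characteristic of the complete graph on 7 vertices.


K_7: V = 7, E = C(7,2) = 21.
chi = V - E = 7 - 21 = -14

-14


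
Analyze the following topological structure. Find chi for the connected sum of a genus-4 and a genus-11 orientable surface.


chi(Sigma_4) = 2 - 2*4 = -6
chi(Sigma_11) = 2 - 2*11 = -20
For surfaces: chi(A#B) = chi(A) + chi(B) - 2.
chi = -6 + -20 - 2 = -28

-28


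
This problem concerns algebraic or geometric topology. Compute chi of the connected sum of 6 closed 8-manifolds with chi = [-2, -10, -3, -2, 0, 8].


For n-manifolds: chi(A#B) = chi(A) + chi(B) - chi(S^8).
chi(S^8) = 1 + (-1)^8 = 2.
chi(#) = (sum chi_i) - (6-1)*chi(S^8) = -9 - 5*2 = -19

-19


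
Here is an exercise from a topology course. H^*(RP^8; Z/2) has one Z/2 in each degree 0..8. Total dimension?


H^k(RP^8; Z/2) = Z/2 for each 0 <= k <= 8.
Total dimension = 8 + 1 = 9

9


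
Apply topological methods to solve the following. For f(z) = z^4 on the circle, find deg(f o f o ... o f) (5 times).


deg(f) = 4. Degree is multiplicative: deg(f^5) = (deg f)^5.
deg(f^5) = (4)^5 = 1024

1024


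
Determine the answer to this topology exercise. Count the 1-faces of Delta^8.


Delta^8 has 8+1 vertices. A 1-face is a choice of 1+1 vertices.
f_1 = C(8+1, 1+1) = C(9,2) = 36

36


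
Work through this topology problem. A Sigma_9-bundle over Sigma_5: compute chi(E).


For a fiber bundle F -> E -> B (with CW structure): chi(E) = chi(B) * chi(F).
chi(Sigma_5) = -8, chi(Sigma_9) = -16.
chi(E) = (-8) * (-16) = 128

128


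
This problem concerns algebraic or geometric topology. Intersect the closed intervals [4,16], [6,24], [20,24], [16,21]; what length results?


Intersection = [max(a_i), min(b_i)] = [20, 16].
Since 20 > 16, the intersection is empty.
Length = 0

0


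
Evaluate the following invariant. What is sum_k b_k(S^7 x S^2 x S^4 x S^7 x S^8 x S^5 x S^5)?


Total Betti number is multiplicative under products.
Each S^d (d>=1) has total Betti number 2.
There are 7 sphere factors.
Total = 2^7 = 128

128


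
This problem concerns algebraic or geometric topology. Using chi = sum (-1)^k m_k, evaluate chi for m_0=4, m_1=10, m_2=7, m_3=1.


Morse theory: chi(M) = sum_k (-1)^k m_k where m_k = #(index-k critical points).
= (4) + (-10) + (7) + (-1) = 0

0


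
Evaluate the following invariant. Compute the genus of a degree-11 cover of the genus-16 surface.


For an n-sheeted cover: chi(E) = n * chi(B).
chi(Sigma_16) = 2 - 2*16 = -30.
chi(E) = 11 * (-30) = -330.
genus(E) = (2 - chi(E))/2 = (2 - (-330))/2 = 332/2 = 166

166


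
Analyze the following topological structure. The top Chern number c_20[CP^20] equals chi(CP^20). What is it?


For any closed oriented manifold, <e(TM),[M]> = chi(M).
chi(CP^20) = 20+1 = 21

21


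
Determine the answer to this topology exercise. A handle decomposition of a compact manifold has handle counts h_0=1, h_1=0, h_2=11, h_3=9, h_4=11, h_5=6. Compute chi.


Handles of index k contribute (-1)^k to chi (same as CW cells).
chi = (1) + (0) + (11) + (-9) + (11) + (-6) = 8

8


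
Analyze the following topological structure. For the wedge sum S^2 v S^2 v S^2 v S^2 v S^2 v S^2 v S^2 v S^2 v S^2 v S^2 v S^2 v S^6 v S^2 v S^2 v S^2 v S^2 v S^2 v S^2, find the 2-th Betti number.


For a wedge of spheres, H_k (k>0) is free on one generator per sphere of dimension k.
Spheres of dimension 2: count = 17.
b_2 = 17

17


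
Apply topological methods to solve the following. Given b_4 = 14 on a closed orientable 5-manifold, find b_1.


Poincare duality for closed orientable n-manifolds: b_k = b_{n-k}.
Here n = 5, so b_1 = b_4 = 14

14


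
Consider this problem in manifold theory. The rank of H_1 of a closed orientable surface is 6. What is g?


For a closed orientable surface: b_1 = 2g.
6 = 2g
g = 6 / 2 = 3

3


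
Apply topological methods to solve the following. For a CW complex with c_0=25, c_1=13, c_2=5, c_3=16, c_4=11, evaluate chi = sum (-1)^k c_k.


chi = sum_k (-1)^k c_k.
= (-1)^0*25 + (-1)^1*13 + (-1)^2*5 + (-1)^3*16 + (-1)^4*11
= (25) + (-13) + (5) + (-16) + (11)
= 12

12


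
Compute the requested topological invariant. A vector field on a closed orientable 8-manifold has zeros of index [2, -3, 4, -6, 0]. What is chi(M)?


Poincare-Hopf: chi(M) = sum of indices of zeros.
chi = (2) + (-3) + (4) + (-6) + (0) = -3

-3


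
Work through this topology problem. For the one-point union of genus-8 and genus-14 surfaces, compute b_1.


For a wedge: H_1(A v B) = H_1(A) + H_1(B).
b_1(Sigma_8) = 16, b_1(Sigma_14) = 28.
b_1 = 16 + 28 = 44

44


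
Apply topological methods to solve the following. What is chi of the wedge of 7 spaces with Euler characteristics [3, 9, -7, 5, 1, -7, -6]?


chi(A v B) = chi(A) + chi(B) - 1 (one point identified).
For 7 spaces: chi = (sum chi_i) - (7 - 1).
sum = -2; chi = -2 - 6 = -8

-8


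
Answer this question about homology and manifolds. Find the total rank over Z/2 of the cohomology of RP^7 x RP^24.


dim H^*(RP^n; Z/2) = n+1 (one Z/2 in each degree 0..n).
Total Betti number is multiplicative.
Total = (7+1) * (24+1) = 8 * 25 = 200

200


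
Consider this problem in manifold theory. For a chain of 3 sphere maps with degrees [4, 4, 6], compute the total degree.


Degree is multiplicative: deg(composition) = product of degrees.
= (4) * (4) * (6) = 96

96


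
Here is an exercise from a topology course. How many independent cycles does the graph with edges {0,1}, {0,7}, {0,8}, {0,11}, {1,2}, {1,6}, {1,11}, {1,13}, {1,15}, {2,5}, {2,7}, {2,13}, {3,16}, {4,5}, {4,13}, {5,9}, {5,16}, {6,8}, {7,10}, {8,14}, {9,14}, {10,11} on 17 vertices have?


b_1 = E - V + (number of components).
E = 22, V = 17, components = 2.
b_1 = 22 - 17 + 2 = 7

7


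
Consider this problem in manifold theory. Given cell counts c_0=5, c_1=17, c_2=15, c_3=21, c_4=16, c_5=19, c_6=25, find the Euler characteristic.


chi = sum_k (-1)^k c_k.
= (-1)^0*5 + (-1)^1*17 + (-1)^2*15 + (-1)^3*21 + (-1)^4*16 + (-1)^5*19 + (-1)^6*25
= (5) + (-17) + (15) + (-21) + (16) + (-19) + (25)
= 4

4


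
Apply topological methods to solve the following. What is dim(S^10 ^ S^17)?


S^m ^ S^n = S^{m+n}.
k = 10 + 17 = 27

27


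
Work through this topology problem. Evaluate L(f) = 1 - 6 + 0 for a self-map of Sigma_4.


L(f) = tr(f_0*) - tr(f_1*) + tr(f_2*).
= 1 - (6) + (0)
= -5

-5


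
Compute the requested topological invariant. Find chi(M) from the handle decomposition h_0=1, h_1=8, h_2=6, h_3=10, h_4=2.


Handles of index k contribute (-1)^k to chi (same as CW cells).
chi = (1) + (-8) + (6) + (-10) + (2) = -9

-9


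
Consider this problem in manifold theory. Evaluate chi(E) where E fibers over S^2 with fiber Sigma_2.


chi(S^2) = 2 (n even), chi(Sigma_2) = 2 - 2*2 = -2.
chi(E) = 2 * (-2) = -4

-4


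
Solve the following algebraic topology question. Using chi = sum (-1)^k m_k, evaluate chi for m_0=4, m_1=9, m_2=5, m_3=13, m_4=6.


Morse theory: chi(M) = sum_k (-1)^k m_k where m_k = #(index-k critical points).
= (4) + (-9) + (5) + (-13) + (6) = -7

-7


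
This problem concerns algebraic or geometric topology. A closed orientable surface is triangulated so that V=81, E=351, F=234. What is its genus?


chi = V - E + F = 81 - 351 + 234 = -36
For orientable closed surface: chi = 2 - 2g, so g = (2 - chi)/2.
g = (2 - (-36)) / 2 = 38 / 2 = 19

19


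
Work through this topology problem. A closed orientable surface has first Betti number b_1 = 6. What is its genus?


For a closed orientable surface: b_1 = 2g.
6 = 2g
g = 6 / 2 = 3

3


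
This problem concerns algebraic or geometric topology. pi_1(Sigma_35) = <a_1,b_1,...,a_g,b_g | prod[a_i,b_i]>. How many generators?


Standard presentation: pi_1(Sigma_g) = <a_1,b_1,...,a_g,b_g | [a_1,b_1]...[a_g,b_g] = 1>.
Number of generators = 2g = 2*35 = 70

70


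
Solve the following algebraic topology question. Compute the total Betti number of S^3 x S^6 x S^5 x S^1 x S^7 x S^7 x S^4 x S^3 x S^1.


Total Betti number is multiplicative under products.
Each S^d (d>=1) has total Betti number 2.
There are 9 sphere factors.
Total = 2^9 = 512

512


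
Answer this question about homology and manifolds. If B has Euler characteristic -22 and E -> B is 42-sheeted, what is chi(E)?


For a finite covering: chi(E) = (number of sheets) * chi(B).
chi(E) = 42 * (-22) = -924

-924


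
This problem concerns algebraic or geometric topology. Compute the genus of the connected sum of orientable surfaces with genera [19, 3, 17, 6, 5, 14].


Genus is additive under connected sum of orientable surfaces.
g = 19 + 3 + 17 + 6 + 5 + 14 = 64

64


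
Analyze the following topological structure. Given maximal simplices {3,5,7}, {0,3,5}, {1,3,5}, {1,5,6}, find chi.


Enumerate all faces; f-vector: f_0=6, f_1=9, f_2=4.
chi = sum (-1)^k f_k = 1

1


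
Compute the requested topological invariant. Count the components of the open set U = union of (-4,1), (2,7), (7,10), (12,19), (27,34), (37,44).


Sort and merge overlapping open intervals.
Merged: (-4,1), (2,7), (7,10), (12,19), (27,34), (37,44).
Number of components = 6

6


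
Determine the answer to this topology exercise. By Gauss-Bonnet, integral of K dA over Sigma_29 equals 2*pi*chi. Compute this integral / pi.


Gauss-Bonnet: integral K dA = 2*pi*chi(M).
chi(Sigma_29) = 2 - 2*29 = -56.
(integral K dA)/pi = 2*chi = 2*(-56) = -112

-112


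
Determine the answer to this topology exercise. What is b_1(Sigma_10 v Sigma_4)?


For a wedge: H_1(A v B) = H_1(A) + H_1(B).
b_1(Sigma_10) = 20, b_1(Sigma_4) = 8.
b_1 = 20 + 8 = 28

28


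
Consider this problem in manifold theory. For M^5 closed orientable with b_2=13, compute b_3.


Poincare duality for closed orientable n-manifolds: b_k = b_{n-k}.
Here n = 5, so b_3 = b_2 = 13

13


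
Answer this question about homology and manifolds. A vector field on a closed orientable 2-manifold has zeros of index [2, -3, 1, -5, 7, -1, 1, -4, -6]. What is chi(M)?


Poincare-Hopf: chi(M) = sum of indices of zeros.
chi = (2) + (-3) + (1) + (-5) + (7) + (-1) + (1) + (-4) + (-6) = -8

-8


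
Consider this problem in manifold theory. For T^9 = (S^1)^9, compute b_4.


By the Kunneth formula, b_k(T^n) = C(n,k).
b_4(T^9) = C(9,4).
C(9,4) = 9!/(4!*5!) = 126

126


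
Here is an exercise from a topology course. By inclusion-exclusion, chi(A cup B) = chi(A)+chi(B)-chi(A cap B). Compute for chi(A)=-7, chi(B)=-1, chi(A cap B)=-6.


chi(A cup B) = chi(A) + chi(B) - chi(A cap B)
= -7 + (-1) - (-6)
= -2

-2


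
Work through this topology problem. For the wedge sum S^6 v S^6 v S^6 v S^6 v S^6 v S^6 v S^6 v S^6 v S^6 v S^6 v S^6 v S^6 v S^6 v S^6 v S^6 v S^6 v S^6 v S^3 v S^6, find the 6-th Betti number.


For a wedge of spheres, H_k (k>0) is free on one generator per sphere of dimension k.
Spheres of dimension 6: count = 18.
b_6 = 18

18


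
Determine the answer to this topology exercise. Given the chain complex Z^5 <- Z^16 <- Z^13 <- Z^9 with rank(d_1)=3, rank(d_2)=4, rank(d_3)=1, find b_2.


rank H_k = rank(ker d_k) - rank(im d_{k+1}).
rank(ker d_2) = rank(C_2) - rank(d_2) = 13 - 4 = 9.
rank(im d_{2+1}) = 1.
rank H_2 = 9 - 1 = 8

8


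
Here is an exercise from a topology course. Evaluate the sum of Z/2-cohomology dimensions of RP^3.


H^k(RP^3; Z/2) = Z/2 for each 0 <= k <= 3.
Total dimension = 3 + 1 = 4

4


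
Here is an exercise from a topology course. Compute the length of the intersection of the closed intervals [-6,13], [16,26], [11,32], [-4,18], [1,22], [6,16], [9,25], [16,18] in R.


Intersection = [max(a_i), min(b_i)] = [16, 13].
Since 16 > 13, the intersection is empty.
Length = 0

0


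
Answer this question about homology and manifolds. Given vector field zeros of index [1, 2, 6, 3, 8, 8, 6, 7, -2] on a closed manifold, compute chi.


Poincare-Hopf: chi(M) = sum of indices of zeros.
chi = (1) + (2) + (6) + (3) + (8) + (8) + (6) + (7) + (-2) = 39

39


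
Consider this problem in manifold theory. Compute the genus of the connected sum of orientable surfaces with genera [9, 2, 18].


Genus is additive under connected sum of orientable surfaces.
g = 9 + 2 + 18 = 29

29


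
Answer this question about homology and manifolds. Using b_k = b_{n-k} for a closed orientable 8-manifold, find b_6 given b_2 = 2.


Poincare duality for closed orientable n-manifolds: b_k = b_{n-k}.
Here n = 8, so b_6 = b_2 = 2

2


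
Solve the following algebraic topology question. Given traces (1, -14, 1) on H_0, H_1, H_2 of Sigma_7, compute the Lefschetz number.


L(f) = tr(f_0*) - tr(f_1*) + tr(f_2*).
= 1 - (-14) + (1)
= 16

16


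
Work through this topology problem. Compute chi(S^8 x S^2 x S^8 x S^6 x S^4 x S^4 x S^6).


chi is multiplicative: chi(X x Y) = chi(X) chi(Y).
Each even-dim sphere has chi = 2. There are 7 factors.
chi = 2^7 = 128

128


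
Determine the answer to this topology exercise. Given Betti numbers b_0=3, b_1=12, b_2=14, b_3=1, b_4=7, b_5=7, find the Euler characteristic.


chi = sum_k (-1)^k b_k.
= (3) + (-12) + (14) + (-1) + (7) + (-7)
= 4

4


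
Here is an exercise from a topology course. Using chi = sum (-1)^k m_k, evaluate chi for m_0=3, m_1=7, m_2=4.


Morse theory: chi(M) = sum_k (-1)^k m_k where m_k = #(index-k critical points).
= (3) + (-7) + (4) = 0

0


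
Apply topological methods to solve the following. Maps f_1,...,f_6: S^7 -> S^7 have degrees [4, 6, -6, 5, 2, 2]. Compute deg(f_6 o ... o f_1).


Degree is multiplicative: deg(composition) = product of degrees.
= (4) * (6) * (-6) * (5) * (2) * (2) = -2880

-2880


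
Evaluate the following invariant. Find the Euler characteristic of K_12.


K_12: V = 12, E = C(12,2) = 66.
chi = V - E = 12 - 66 = -54

-54


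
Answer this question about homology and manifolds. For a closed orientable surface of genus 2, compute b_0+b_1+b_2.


For Sigma_2: b_0 = 1, b_1 = 2g = 4, b_2 = 1.
Total = 1 + 4 + 1 = 6

6


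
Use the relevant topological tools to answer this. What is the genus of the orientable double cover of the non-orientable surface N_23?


chi(N_23) = 2 - 23 = -21.
Double cover: chi(Sigma_g) = 2 * chi(N_23) = 2*(-21) = -42.
2 - 2g = -42, so g = (2 - (-42))/2 = 44/2 = 22

22


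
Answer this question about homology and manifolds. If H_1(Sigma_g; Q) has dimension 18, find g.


For a closed orientable surface: b_1 = 2g.
18 = 2g
g = 18 / 2 = 9

9


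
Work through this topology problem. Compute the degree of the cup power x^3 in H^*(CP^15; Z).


|x| = 2 in H^*(CP^n).
|x^3| = 3 * |x| = 3 * 2 = 6

6


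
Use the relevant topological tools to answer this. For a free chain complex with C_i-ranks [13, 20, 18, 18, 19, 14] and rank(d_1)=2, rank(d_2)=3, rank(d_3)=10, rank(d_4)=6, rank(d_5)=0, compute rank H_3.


rank H_k = rank(ker d_k) - rank(im d_{k+1}).
rank(ker d_3) = rank(C_3) - rank(d_3) = 18 - 10 = 8.
rank(im d_{3+1}) = 6.
rank H_3 = 8 - 6 = 2

2


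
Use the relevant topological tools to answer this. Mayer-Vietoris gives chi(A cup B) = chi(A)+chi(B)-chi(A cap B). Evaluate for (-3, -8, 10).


chi(A cup B) = chi(A) + chi(B) - chi(A cap B)
= -3 + (-8) - (10)
= -21

-21


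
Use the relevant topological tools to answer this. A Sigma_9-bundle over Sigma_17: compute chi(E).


For a fiber bundle F -> E -> B (with CW structure): chi(E) = chi(B) * chi(F).
chi(Sigma_17) = -32, chi(Sigma_9) = -16.
chi(E) = (-32) * (-16) = 512

512


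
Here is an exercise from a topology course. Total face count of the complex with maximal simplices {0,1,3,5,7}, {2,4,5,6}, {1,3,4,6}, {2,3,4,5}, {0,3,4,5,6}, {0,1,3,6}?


Each maximal simplex on m vertices has 2^m - 1 nonempty faces.
Take the union (dedupe shared faces).
Total distinct faces = 75

75


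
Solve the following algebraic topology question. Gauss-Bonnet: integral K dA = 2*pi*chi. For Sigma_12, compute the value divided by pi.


Gauss-Bonnet: integral K dA = 2*pi*chi(M).
chi(Sigma_12) = 2 - 2*12 = -22.
(integral K dA)/pi = 2*chi = 2*(-22) = -44

-44


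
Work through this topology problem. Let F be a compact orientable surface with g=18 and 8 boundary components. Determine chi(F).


For a compact orientable surface with genus g and b boundary components: chi = 2 - 2g - b.
chi = 2 - 2*18 - 8 = 2 - 36 - 8 = -42

-42


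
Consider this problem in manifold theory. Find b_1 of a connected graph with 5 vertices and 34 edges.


For a connected graph: rank(pi_1) = b_1 = E - V + 1 = 1 - chi.
chi = V - E = 5 - 34 = -29.
rank = 1 - (-29) = 34 - 5 + 1 = 30

30


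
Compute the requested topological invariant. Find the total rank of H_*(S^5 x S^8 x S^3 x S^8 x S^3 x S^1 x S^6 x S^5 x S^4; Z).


Total Betti number is multiplicative under products.
Each S^d (d>=1) has total Betti number 2.
There are 9 sphere factors.
Total = 2^9 = 512

512


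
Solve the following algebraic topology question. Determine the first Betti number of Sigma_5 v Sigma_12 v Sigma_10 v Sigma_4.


For a wedge X v Y: reduced H_k(X v Y) = H_k(X) + H_k(Y).
Each Sigma_g contributes b_1 = 2g.
b_1 = 10 + 24 + 20 + 8 = 62

62


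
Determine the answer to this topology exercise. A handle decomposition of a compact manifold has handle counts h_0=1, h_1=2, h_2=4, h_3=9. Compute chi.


Handles of index k contribute (-1)^k to chi (same as CW cells).
chi = (1) + (-2) + (4) + (-9) = -6

-6


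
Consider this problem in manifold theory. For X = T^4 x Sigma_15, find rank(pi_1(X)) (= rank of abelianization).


pi_1(A x B) = pi_1(A) x pi_1(B); rank of abelianization = b_1.
b_1(T^4) = 4, b_1(Sigma_15) = 2*15 = 30.
b_1(product) = 4 + 30 = 34

34


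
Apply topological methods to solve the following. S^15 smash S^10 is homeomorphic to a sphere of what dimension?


S^m ^ S^n = S^{m+n}.
k = 15 + 10 = 25

25


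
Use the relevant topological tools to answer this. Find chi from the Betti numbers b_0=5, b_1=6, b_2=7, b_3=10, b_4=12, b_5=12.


chi = sum_k (-1)^k b_k.
= (5) + (-6) + (7) + (-10) + (12) + (-12)
= -4

-4


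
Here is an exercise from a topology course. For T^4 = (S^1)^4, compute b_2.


By the Kunneth formula, b_k(T^n) = C(n,k).
b_2(T^4) = C(4,2).
C(4,2) = 4!/(2!*2!) = 6

6


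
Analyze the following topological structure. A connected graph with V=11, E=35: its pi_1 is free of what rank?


For a connected graph: rank(pi_1) = b_1 = E - V + 1 = 1 - chi.
chi = V - E = 11 - 35 = -24.
rank = 1 - (-24) = 35 - 11 + 1 = 25

25


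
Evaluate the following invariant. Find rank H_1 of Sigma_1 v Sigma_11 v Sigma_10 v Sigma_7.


For a wedge X v Y: reduced H_k(X v Y) = H_k(X) + H_k(Y).
Each Sigma_g contributes b_1 = 2g.
b_1 = 2 + 22 + 20 + 14 = 58

58


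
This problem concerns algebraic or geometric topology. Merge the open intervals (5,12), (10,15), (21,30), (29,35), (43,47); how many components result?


Sort and merge overlapping open intervals.
Merged: (5,15), (21,35), (43,47).
Number of components = 3

3


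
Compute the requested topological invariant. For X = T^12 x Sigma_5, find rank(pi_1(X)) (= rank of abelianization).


pi_1(A x B) = pi_1(A) x pi_1(B); rank of abelianization = b_1.
b_1(T^12) = 12, b_1(Sigma_5) = 2*5 = 10.
b_1(product) = 12 + 10 = 22

22


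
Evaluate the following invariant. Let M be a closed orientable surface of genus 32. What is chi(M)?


For a closed orientable surface of genus g: chi = 2 - 2g.
Here g = 32.
chi = 2 - 2*32 = 2 - 64 = -62

-62


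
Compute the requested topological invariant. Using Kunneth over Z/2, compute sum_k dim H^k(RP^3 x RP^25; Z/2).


dim H^*(RP^n; Z/2) = n+1 (one Z/2 in each degree 0..n).
Total Betti number is multiplicative.
Total = (3+1) * (25+1) = 4 * 26 = 104

104


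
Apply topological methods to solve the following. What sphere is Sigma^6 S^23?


Each suspension raises dimension by 1: Sigma S^n = S^{n+1}.
Sigma^6 S^23 = S^{23+6} = S^29

29


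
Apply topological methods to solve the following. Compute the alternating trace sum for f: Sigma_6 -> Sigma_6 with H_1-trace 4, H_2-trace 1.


L(f) = tr(f_0*) - tr(f_1*) + tr(f_2*).
= 1 - (4) + (1)
= -2

-2


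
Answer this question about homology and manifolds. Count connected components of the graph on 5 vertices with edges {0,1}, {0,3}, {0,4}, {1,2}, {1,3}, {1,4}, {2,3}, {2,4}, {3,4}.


Run DFS/union-find over 5 vertices.
V = 5, E = 9.
Number of components = 1

1


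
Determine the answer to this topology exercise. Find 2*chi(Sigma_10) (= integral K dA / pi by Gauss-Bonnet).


Gauss-Bonnet: integral K dA = 2*pi*chi(M).
chi(Sigma_10) = 2 - 2*10 = -18.
(integral K dA)/pi = 2*chi = 2*(-18) = -36

-36


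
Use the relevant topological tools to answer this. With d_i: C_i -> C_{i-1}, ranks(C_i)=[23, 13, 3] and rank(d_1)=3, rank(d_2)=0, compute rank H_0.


rank H_k = rank(ker d_k) - rank(im d_{k+1}).
rank(ker d_0) = rank(C_0) - rank(d_0) = 23 - 0 = 23.
rank(im d_{0+1}) = 3.
rank H_0 = 23 - 3 = 20

20


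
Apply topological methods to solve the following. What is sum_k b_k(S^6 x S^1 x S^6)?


Total Betti number is multiplicative under products.
Each S^d (d>=1) has total Betti number 2.
There are 3 sphere factors.
Total = 2^3 = 8

8


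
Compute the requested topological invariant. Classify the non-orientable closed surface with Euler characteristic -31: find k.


chi = 2 - k for closed non-orientable surfaces with k crosscaps.
-31 = 2 - k
k = 2 - (-31) = 33

33


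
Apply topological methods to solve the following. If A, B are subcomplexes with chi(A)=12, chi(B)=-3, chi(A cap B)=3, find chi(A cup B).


chi(A cup B) = chi(A) + chi(B) - chi(A cap B)
= 12 + (-3) - (3)
= 6

6


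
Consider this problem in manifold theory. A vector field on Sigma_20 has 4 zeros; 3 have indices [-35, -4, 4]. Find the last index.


Poincare-Hopf: sum of indices = chi(M).
chi(Sigma_20) = 2 - 2*20 = -38.
Sum of known indices = -35.
x = chi - (sum known) = -38 - (-35) = -3

-3


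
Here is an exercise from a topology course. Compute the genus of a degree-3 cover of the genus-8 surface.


For an n-sheeted cover: chi(E) = n * chi(B).
chi(Sigma_8) = 2 - 2*8 = -14.
chi(E) = 3 * (-14) = -42.
genus(E) = (2 - chi(E))/2 = (2 - (-42))/2 = 44/2 = 22

22


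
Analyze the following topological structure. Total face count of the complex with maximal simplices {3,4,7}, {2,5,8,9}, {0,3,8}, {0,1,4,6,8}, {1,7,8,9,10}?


Each maximal simplex on m vertices has 2^m - 1 nonempty faces.
Take the union (dedupe shared faces).
Total distinct faces = 79

79


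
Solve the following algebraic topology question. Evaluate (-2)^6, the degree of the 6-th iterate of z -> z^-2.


deg(f) = -2. Degree is multiplicative: deg(f^6) = (deg f)^6.
deg(f^6) = (-2)^6 = 64

64


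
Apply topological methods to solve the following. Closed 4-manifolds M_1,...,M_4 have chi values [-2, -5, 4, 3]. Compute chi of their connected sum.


For n-manifolds: chi(A#B) = chi(A) + chi(B) - chi(S^4).
chi(S^4) = 1 + (-1)^4 = 2.
chi(#) = (sum chi_i) - (4-1)*chi(S^4) = 0 - 3*2 = -6

-6


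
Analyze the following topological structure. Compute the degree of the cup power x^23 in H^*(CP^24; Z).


|x| = 2 in H^*(CP^n).
|x^23| = 23 * |x| = 23 * 2 = 46

46


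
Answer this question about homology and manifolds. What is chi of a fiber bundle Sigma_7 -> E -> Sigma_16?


For a fiber bundle F -> E -> B (with CW structure): chi(E) = chi(B) * chi(F).
chi(Sigma_16) = -30, chi(Sigma_7) = -12.
chi(E) = (-30) * (-12) = 360

360


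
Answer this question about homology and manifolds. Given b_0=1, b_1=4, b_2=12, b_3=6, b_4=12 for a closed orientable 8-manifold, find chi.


By Poincare duality b_k = b_{8-k}, so full Betti numbers: b_0=1, b_1=4, b_2=12, b_3=6, b_4=12, b_5=6, b_6=12, b_7=4, b_8=1.
chi = sum (-1)^k b_k = 18

18


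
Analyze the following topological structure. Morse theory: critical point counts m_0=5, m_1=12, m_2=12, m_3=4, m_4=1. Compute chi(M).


Morse theory: chi(M) = sum_k (-1)^k m_k where m_k = #(index-k critical points).
= (5) + (-12) + (12) + (-4) + (1) = 2

2
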